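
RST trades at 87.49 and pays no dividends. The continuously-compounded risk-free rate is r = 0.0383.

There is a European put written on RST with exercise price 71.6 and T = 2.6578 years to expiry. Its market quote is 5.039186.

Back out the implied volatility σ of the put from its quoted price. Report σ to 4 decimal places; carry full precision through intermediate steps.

At σ = 0.2770 the Black–Scholes value reproduces the quote:
σ√T = 0.277·√2.6578 = 0.451586
d₁ = (ln(S/K) + (r+σ²/2)T) / (σ√T) = (ln(87.49/71.6) + (0.0383+0.277²/2)·2.6578) / 0.451586 = (0.200429 + 0.203759) / 0.451586 = 0.895041
d₂ = d₁ − σ√T = 0.895041 − 0.451586 = 0.443454
e^{−rT} = 0.903216
N(−d₁) = 0.185383,  N(−d₂) = 0.328719
V = K·e^{−rT}·N(−d₂) − S·N(−d₁) = 21.258312 − 16.219126 = 5.039186 (the quoted price), and the Black–Scholes price is strictly increasing in σ, so σ is unique

sigma = 0.2770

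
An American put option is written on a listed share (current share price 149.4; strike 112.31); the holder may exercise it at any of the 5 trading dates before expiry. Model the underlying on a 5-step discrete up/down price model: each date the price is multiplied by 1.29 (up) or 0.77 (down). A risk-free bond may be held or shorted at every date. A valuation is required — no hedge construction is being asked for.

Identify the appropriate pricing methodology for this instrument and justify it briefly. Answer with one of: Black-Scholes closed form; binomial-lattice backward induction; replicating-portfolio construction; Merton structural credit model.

Key observation: with exercise allowed before expiry on a discrete up/down model (5 steps from spot 149.4), the strike-112.31 put's value must be rolled back through the tree testing early exercise at each node.

framework: binomial-lattice backward induction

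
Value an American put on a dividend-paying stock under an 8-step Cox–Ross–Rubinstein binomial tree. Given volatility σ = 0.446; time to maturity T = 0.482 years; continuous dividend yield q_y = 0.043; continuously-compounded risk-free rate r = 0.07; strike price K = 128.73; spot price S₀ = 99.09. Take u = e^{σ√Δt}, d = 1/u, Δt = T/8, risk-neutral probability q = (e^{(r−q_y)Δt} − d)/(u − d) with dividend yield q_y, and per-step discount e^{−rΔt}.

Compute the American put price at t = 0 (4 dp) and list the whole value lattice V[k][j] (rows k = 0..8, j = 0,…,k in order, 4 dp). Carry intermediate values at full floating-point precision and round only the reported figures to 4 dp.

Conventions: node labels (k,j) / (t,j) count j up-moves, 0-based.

price = 32.2781
tree:
32.2781
40.4210 23.7435
49.1248 31.3508 15.7140
57.3795 39.9936 22.2667 8.7558
64.7782 49.1248 30.4568 13.5930 3.5944
71.4097 57.3795 39.9151 20.4816 6.2524 0.7474
77.3535 64.7782 49.1248 29.6400 10.7434 1.4437 0.0000
82.6810 71.4097 57.3795 39.9151 18.1761 2.7885 0.0000 0.0000
87.4560 77.3535 64.7782 49.1248 29.6400 5.3859 0.0000 0.0000 0.0000

params: Δt=0.06025 u=1.11569 d=0.89630 q=0.48008 e^(-rΔt)=0.99579
t_8 payoffs: 87.4560 77.3535 64.7782 49.1248 29.6400 5.3859 0.0000 0.0000 0.0000
k=7: node(7,0) S=46.0490 payoff=82.6810 vs cont=82.2584 → 82.6810 [stop]  node(7,1) S=57.3203 payoff=71.4097 vs cont=71.0162 → 71.4097 [stop]  node(7,2) S=71.3505 payoff=57.3795 vs cont=57.0223 → 57.3795 [stop]  node(7,3) S=88.8149 payoff=39.9151 vs cont=39.6032 → 39.9151 [stop]  node(7,4) S=110.5539 payoff=18.1761 vs cont=17.9204 → 18.1761 [stop]  node(7,5) S=137.6140 payoff=0.0000 vs cont=2.7885 → 2.7885 [wait]  node(7,6) S=171.2975 payoff=0.0000 vs cont=0.0000 → 0.0000 [wait]  node(7,7) S=213.2256 payoff=0.0000 vs cont=0.0000 → 0.0000 [wait]
k=6: node(6,0) S=51.3765 payoff=77.3535 vs cont=76.9447 → 77.3535 [stop]  node(6,1) S=63.9518 payoff=64.7782 vs cont=64.4019 → 64.7782 [stop]  node(6,2) S=79.6052 payoff=49.1248 vs cont=48.7890 → 49.1248 [stop]  node(6,3) S=99.0900 payoff=29.6400 vs cont=29.3546 → 29.6400 [stop]  node(6,4) S=123.3441 payoff=5.3859 vs cont=10.7434 → 10.7434 [wait]  node(6,5) S=153.5348 payoff=0.0000 vs cont=1.4437 → 1.4437 [wait]  node(6,6) S=191.1152 payoff=0.0000 vs cont=0.0000 → 0.0000 [wait]
k=5: node(5,0) S=57.3203 payoff=71.4097 vs cont=71.0162 → 71.4097 [stop]  node(5,1) S=71.3505 payoff=57.3795 vs cont=57.0223 → 57.3795 [stop]  node(5,2) S=88.8149 payoff=39.9151 vs cont=39.6032 → 39.9151 [stop]  node(5,3) S=110.5539 payoff=18.1761 vs cont=20.4816 → 20.4816 [wait]  node(5,4) S=137.6140 payoff=0.0000 vs cont=6.2524 → 6.2524 [wait]  node(5,5) S=171.2975 payoff=0.0000 vs cont=0.7474 → 0.7474 [wait]
k=4: node(4,0) S=63.9518 payoff=64.7782 vs cont=64.4019 → 64.7782 [stop]  node(4,1) S=79.6052 payoff=49.1248 vs cont=48.7890 → 49.1248 [stop]  node(4,2) S=99.0900 payoff=29.6400 vs cont=30.4568 → 30.4568 [wait]  node(4,3) S=123.3441 payoff=5.3859 vs cont=13.5930 → 13.5930 [wait]  node(4,4) S=153.5348 payoff=0.0000 vs cont=3.5944 → 3.5944 [wait]
k=3: node(3,0) S=71.3505 payoff=57.3795 vs cont=57.0223 → 57.3795 [stop]  node(3,1) S=88.8149 payoff=39.9151 vs cont=39.9936 → 39.9936 [wait]  node(3,2) S=110.5539 payoff=18.1761 vs cont=22.2667 → 22.2667 [wait]  node(3,3) S=137.6140 payoff=0.0000 vs cont=8.7558 → 8.7558 [wait]
k=2: node(2,0) S=79.6052 payoff=49.1248 vs cont=48.8265 → 49.1248 [stop]  node(2,1) S=99.0900 payoff=29.6400 vs cont=31.3508 → 31.3508 [wait]  node(2,2) S=123.3441 payoff=5.3859 vs cont=15.7140 → 15.7140 [wait]
k=1: node(1,0) S=88.8149 payoff=39.9151 vs cont=40.4210 → 40.4210 [wait]  node(1,1) S=110.5539 payoff=18.1761 vs cont=23.7435 → 23.7435 [wait]
k=0: node(0,0) S=99.0900 payoff=29.6400 vs cont=32.2781 → 32.2781 [wait]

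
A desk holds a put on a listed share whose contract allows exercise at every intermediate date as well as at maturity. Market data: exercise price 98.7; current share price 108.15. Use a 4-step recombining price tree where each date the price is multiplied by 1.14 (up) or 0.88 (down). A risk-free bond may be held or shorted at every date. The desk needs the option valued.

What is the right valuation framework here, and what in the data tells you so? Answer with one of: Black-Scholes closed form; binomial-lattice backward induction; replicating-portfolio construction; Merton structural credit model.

Key observation: early exercise of the strike-98.7 put must be checked at each of the 4 dates (spot 108.15), which forces a node-by-node comparison of intrinsic and continuation value backward from expiry.

framework: binomial-lattice backward induction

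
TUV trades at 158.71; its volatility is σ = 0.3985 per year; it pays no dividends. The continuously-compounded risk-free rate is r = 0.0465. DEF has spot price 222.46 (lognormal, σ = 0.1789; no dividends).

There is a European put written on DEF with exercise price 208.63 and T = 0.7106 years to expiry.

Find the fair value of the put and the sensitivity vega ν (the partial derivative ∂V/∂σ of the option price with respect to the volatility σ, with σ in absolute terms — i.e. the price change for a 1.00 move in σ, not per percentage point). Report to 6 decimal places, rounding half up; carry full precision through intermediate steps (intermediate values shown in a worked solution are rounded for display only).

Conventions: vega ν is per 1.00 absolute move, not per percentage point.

σ√T = 0.1789·√0.7106 = 0.150808
d₁ = (ln(S/K) + (r+σ²/2)T) / (σ√T) = (ln(222.46/208.63) + (0.0465+0.1789²/2)·0.7106) / 0.150808 = (0.064185 + 0.044414) / 0.150808 = 0.720119
d₂ = d₁ − σ√T = 0.720119 − 0.150808 = 0.569311
e^{−rT} = 0.967497
N(−d₁) = 0.235726,  N(−d₂) = 0.284572
Put price V = K·e^{−rT}·N(−d₂) − S·N(−d₁) = 57.440640 − 52.439591 = 5.001049
φ(d₁) = (1/√(2π))·e^{−d₁²/2} = 0.307825
ν = S·φ(d₁)·√T = 57.725583

price = 5.001049
ν = 57.725583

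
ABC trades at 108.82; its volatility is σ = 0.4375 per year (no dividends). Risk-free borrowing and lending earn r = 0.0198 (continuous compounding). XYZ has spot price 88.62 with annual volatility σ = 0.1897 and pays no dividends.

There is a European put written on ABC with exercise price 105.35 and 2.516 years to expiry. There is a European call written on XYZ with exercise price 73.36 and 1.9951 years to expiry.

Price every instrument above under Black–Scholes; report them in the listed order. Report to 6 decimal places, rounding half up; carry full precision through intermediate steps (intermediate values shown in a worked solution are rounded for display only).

price(ABC put K=105.35) = 24.263497
price(XYZ call K=73.36) = 20.407048

[ABC put K=105.35]
σ√T = 0.4375·√2.516 = 0.693958
d₁ = (ln(S/K) + (r+σ²/2)T) / (σ√T) = (ln(108.82/105.35) + (0.0198+0.4375²/2)·2.516) / 0.693958 = (0.032407 + 0.290606) / 0.693958 = 0.465464
d₂ = d₁ − σ√T = 0.465464 − 0.693958 = -0.228494
e^{−rT} = 0.951404
N(−d₁) = 0.320799,  N(−d₂) = 0.590369
price = K·e^{−rT}·N(−d₂) − S·N(−d₁) = 59.172896 − 34.909399 = 24.263497
[XYZ call K=73.36]
σ√T = 0.1897·√1.9951 = 0.267947
d₁ = (ln(S/K) + (r+σ²/2)T) / (σ√T) = (ln(88.62/73.36) + (0.0198+0.1897²/2)·1.9951) / 0.267947 = (0.188979 + 0.075401) / 0.267947 = 0.986685
d₂ = d₁ − σ√T = 0.986685 − 0.267947 = 0.718737
e^{−rT} = 0.961267
N(d₁) = 0.838101,  N(d₂) = 0.763849
price = S·N(d₁) − K·e^{−rT}·N(d₂) = 74.272542 − 53.865495 = 20.407048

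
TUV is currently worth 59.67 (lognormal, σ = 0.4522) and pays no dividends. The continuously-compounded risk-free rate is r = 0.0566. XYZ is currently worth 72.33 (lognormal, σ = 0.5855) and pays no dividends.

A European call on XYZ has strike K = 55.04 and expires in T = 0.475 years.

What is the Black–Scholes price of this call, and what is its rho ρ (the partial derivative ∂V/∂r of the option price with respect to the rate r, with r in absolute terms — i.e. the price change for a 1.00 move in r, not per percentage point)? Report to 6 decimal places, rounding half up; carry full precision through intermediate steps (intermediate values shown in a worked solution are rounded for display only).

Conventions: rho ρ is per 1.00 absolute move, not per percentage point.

price = 22.042842
ρ = 17.968920

σ√T = 0.5855·√0.475 = 0.403528
d₁ = (ln(S/K) + (r+σ²/2)T) / (σ√T) = (ln(72.33/55.04) + (0.0566+0.5855²/2)·0.475) / 0.403528 = (0.273179 + 0.108302) / 0.403528 = 0.945365
d₂ = d₁ − σ√T = 0.945365 − 0.403528 = 0.541837
e^{−rT} = 0.973473
N(d₁) = 0.827764,  N(d₂) = 0.706035
Call price V = S·N(d₁) − K·e^{−rT}·N(d₂) = 59.872147 − 37.829306 = 22.042842
ρ = K·T·e^{−rT}·N(d₂) = 17.968920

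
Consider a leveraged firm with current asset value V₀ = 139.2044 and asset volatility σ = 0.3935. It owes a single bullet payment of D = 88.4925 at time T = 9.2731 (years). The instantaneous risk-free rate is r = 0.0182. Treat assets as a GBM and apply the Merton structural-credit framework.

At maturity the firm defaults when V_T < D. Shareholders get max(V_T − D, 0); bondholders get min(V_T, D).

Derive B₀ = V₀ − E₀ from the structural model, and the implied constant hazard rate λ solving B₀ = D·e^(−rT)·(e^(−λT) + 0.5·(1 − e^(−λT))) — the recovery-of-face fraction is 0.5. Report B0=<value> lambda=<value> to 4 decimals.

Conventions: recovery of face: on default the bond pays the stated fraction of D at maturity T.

Apply the equity-as-call identities (strike 88.4925, horizon 9.2731 years):
d₁ = [ln(V₀/D) + (r + σ²/2)T] / (σ√T)
   = [ln(139.2044/88.4925) + (0.0182 + 0.5·0.3935²)·9.2731] / (0.3935·√9.2731)
   = [0.453026 + 0.886704] / 1.198277 = 1.118047
d₂ = d₁ − σ√T = 1.118047 − 1.198277 = -0.080230
N(d₁) = 0.868227,  N(d₂) = 0.468027,  e^(−rT) = 0.844703
E₀ = V₀·N(d₁) − D·e^(−rT)·N(d₂)
   = 139.2044·0.868227 − 88.4925·0.844703·0.468027 = 85.875987
B₀ = V₀ − E₀ = 139.2044 − 85.875987 = 53.328413
e^(−λT) = (B₀·e^(rT)/D − 0.5)/(1 − 0.5) = (53.3284·1.183848/88.4925 − 0.5)/0.5 = 0.42684943
λ = −ln(0.42684943)/9.2731 = 0.091806

B0=53.3284 lambda=0.0918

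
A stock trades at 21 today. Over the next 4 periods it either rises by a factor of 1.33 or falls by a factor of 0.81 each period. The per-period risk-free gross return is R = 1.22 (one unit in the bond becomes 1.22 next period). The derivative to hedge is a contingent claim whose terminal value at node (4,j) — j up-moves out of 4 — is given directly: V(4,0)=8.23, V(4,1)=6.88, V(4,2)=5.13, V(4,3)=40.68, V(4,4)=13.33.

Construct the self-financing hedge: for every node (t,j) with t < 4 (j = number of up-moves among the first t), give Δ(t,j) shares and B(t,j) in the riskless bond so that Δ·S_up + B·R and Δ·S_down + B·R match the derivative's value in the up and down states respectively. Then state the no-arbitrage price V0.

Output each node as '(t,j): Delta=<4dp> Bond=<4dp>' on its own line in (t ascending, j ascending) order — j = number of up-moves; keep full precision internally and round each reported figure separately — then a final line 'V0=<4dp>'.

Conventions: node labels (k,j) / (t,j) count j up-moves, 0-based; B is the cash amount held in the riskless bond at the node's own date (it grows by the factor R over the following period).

No-arbitrage ⇒ martingale measure with p* = (R−d)/(u−d) = 0.7885.
Terminal payoffs: V(4,0)=8.2300, V(4,1)=6.8800, V(4,2)=5.1300, V(4,3)=40.6800, V(4,4)=13.3300
Node (3,0) S=11.1603: V=(p*·6.8800+(1−p*)·8.2300)/1.22=5.8734; Δ=(6.8800−8.2300)/(14.8431−9.0398)=-0.2326; B=V−Δ·S=8.4696
Node (3,1) S=18.3249: V=(p*·5.1300+(1−p*)·6.8800)/1.22=4.5084; Δ=(5.1300−6.8800)/(24.3721−14.8431)=-0.1837; B=V−Δ·S=7.8737
Node (3,2) S=30.0890: V=(p*·40.6800+(1−p*)·5.1300)/1.22=27.1802; Δ=(40.6800−5.1300)/(40.0184−24.3721)=2.2721; B=V−Δ·S=-41.1852
Node (3,3) S=49.4054: V=(p*·13.3300+(1−p*)·40.6800)/1.22=15.6685; Δ=(13.3300−40.6800)/(65.7092−40.0184)=-1.0646; B=V−Δ·S=68.2647
Node (2,0) S=13.7781: V=(p*·4.5084+(1−p*)·5.8734)/1.22=3.9321; Δ=(4.5084−5.8734)/(18.3249−11.1603)=-0.1905; B=V−Δ·S=6.5572
Node (2,1) S=22.6233: V=(p*·27.1802+(1−p*)·4.5084)/1.22=18.3477; Δ=(27.1802−4.5084)/(30.0890−18.3249)=1.9272; B=V−Δ·S=-25.2519
Node (2,2) S=37.1469: V=(p*·15.6685+(1−p*)·27.1802)/1.22=14.8391; Δ=(15.6685−27.1802)/(49.4054−30.0890)=-0.5960; B=V−Δ·S=36.9769
Node (1,0) S=17.0100: V=(p*·18.3477+(1−p*)·3.9321)/1.22=12.5395; Δ=(18.3477−3.9321)/(22.6233−13.7781)=1.6298; B=V−Δ·S=-15.1829
Node (1,1) S=27.9300: V=(p*·14.8391+(1−p*)·18.3477)/1.22=12.7715; Δ=(14.8391−18.3477)/(37.1469−22.6233)=-0.2416; B=V−Δ·S=19.5189
Node (0,0) S=21.0000: V=(p*·12.7715+(1−p*)·12.5395)/1.22=10.4283; Δ=(12.7715−12.5395)/(27.9300−17.0100)=0.0212; B=V−Δ·S=9.9821
Verification: the root portfolio costs Δ(0,0)·S0 + B(0,0) = 10.4283, matching V0.

(0,0): Delta=0.0212 Bond=9.9821
(1,0): Delta=1.6298 Bond=-15.1829
(1,1): Delta=-0.2416 Bond=19.5189
(2,0): Delta=-0.1905 Bond=6.5572
(2,1): Delta=1.9272 Bond=-25.2519
(2,2): Delta=-0.5960 Bond=36.9769
(3,0): Delta=-0.2326 Bond=8.4696
(3,1): Delta=-0.1837 Bond=7.8737
(3,2): Delta=2.2721 Bond=-41.1852
(3,3): Delta=-1.0646 Bond=68.2647
V0=10.4283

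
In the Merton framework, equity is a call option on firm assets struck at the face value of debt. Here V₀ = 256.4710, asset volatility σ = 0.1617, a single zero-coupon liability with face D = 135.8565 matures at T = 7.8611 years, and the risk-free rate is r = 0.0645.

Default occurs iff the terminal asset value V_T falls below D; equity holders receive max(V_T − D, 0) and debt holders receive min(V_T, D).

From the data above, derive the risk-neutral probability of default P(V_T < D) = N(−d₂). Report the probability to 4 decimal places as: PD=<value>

PD=0.0109

With assets at 256.4710 and a single debt payment of 135.8565 at 7.8611 years:
d₁ = [ln(V₀/D) + (r + σ²/2)T] / (σ√T)
   = [ln(256.4710/135.8565) + (0.0645 + 0.5·0.1617²)·7.8611] / (0.1617·√7.8611)
   = [0.635416 + 0.609813] / 0.453369 = 2.746614
d₂ = d₁ − σ√T = 2.746614 − 0.453369 = 2.293245
risk-neutral PD = N(−d₂) = N(-2.293245) = 0.010917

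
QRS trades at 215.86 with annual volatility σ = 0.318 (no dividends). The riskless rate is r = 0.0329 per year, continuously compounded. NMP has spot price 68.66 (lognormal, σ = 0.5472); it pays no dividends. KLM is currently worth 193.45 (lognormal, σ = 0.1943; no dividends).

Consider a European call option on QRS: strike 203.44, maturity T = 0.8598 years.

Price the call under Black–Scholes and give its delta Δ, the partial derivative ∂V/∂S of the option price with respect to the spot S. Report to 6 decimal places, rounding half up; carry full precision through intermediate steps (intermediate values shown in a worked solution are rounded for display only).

price = 34.339758
Δ = 0.671600

σ√T = 0.318·√0.8598 = 0.294867
d₁ = (ln(S/K) + (r+σ²/2)T) / (σ√T) = (ln(215.86/203.44) + (0.0329+0.318²/2)·0.8598) / 0.294867 = (0.059259 + 0.071761) / 0.294867 = 0.444335
d₂ = d₁ − σ√T = 0.444335 − 0.294867 = 0.149468
e^{−rT} = 0.972109
N(d₁) = 0.671600,  N(d₂) = 0.559408
Call price V = S·N(d₁) − K·e^{−rT}·N(d₂) = 144.971514 − 110.631756 = 34.339758
Δ = N(d₁) = 0.671600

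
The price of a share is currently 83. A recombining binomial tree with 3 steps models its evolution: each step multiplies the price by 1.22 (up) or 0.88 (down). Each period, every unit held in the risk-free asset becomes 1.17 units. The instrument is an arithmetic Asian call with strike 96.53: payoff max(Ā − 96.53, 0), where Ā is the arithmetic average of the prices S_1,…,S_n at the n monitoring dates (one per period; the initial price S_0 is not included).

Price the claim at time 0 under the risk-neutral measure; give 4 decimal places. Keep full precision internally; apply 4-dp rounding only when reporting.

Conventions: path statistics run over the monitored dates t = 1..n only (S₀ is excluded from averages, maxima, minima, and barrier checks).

price = 12.2858

No-arbitrage gives p* = (R−d)/(u−d) = 0.8529: enumerate every path, weight its payoff by its p*-probability, and discount by R^3.
Enumerate all 2^3 = 8 price paths (U = up ×1.22, D = down ×0.88); each path with k up-moves has probability p*^k·(1−p*)^(3−k).
DDD: Ā=64.6258, payoff=0.0000, prob=0.003180
UDD: Ā=89.5948, payoff=0.0000, prob=0.018446
DUD: Ā=80.1882, payoff=0.0000, prob=0.018446
UUD: Ā=111.1700, payoff=14.6400, prob=0.106987
DDU: Ā=71.9103, payoff=0.0000, prob=0.018446
UDU: Ā=99.6938, payoff=3.1638, prob=0.106987
DUU: Ā=90.2872, payoff=0.0000, prob=0.106987
UUU: Ā=125.1709, payoff=28.6409, prob=0.620522
Price = Σ prob·payoff / R^3 = 19.677057 / 1.601613 = 12.2858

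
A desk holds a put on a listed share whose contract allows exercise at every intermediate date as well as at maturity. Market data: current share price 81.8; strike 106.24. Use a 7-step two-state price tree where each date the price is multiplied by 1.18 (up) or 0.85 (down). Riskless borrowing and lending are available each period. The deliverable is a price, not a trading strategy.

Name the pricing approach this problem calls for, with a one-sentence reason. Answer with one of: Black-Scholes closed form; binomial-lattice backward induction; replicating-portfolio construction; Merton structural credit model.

framework: binomial-lattice backward induction

Key observation: the exercise right at every one of the 7 steps is what matters: each node needs max(106.24 − S, continuation), which only the stepwise tree valuation starting from spot 81.8 delivers.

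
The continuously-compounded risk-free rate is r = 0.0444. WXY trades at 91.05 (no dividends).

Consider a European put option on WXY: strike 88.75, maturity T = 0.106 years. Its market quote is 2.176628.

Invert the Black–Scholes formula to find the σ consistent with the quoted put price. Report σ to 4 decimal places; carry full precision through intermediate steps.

At σ = 0.2887 the Black–Scholes value reproduces the quote:
σ√T = 0.2887·√0.106 = 0.093994
d₁ = (ln(S/K) + (r+σ²/2)T) / (σ√T) = (ln(91.05/88.75) + (0.0444+0.2887²/2)·0.106) / 0.093994 = (0.025585 + 0.009124) / 0.093994 = 0.369271
d₂ = d₁ − σ√T = 0.369271 − 0.093994 = 0.275277
e^{−rT} = 0.995305
N(−d₁) = 0.355963,  N(−d₂) = 0.391552
V = K·e^{−rT}·N(−d₂) − S·N(−d₁) = 34.587055 − 32.410426 = 2.176628 (the observed quote) — the price is monotone increasing in volatility, hence this σ is the only solution

sigma = 0.2887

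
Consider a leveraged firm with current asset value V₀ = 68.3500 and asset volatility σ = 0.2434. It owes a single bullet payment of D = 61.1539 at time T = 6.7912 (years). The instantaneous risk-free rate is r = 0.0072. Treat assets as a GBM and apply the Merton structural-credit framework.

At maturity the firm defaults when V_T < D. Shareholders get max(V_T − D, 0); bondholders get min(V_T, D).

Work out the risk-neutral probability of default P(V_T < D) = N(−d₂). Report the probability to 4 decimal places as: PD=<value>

PD=0.5258

Apply the equity-as-call identities (strike 61.1539, horizon 6.7912 years):
d₁ = [ln(V₀/D) + (r + σ²/2)T] / (σ√T)
   = [ln(68.3500/61.1539) + (0.0072 + 0.5·0.2434²)·6.7912] / (0.2434·√6.7912)
   = [0.111248 + 0.250064] / 0.634299 = 0.569624
d₂ = d₁ − σ√T = 0.569624 − 0.634299 = -0.064674
risk-neutral PD = N(−d₂) = N(0.064674) = 0.525783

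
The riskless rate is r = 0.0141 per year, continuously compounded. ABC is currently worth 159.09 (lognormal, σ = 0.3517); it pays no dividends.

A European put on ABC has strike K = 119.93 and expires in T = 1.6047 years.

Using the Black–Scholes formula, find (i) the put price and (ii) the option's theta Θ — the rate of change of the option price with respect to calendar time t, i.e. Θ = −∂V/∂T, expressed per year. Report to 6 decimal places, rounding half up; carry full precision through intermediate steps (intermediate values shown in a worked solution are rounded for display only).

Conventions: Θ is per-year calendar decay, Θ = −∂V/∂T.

σ√T = 0.3517·√1.6047 = 0.445522
d₁ = (ln(S/K) + (r+σ²/2)T) / (σ√T) = (ln(159.09/119.93) + (0.0141+0.3517²/2)·1.6047) / 0.445522 = (0.282562 + 0.121871) / 0.445522 = 0.907773
d₂ = d₁ − σ√T = 0.907773 − 0.445522 = 0.462251
e^{−rT} = 0.977628
N(−d₁) = 0.181999,  N(−d₂) = 0.321951
Put price V = K·e^{−rT}·N(−d₂) − S·N(−d₁) = 37.747712 − 28.954222 = 8.793490
φ(d₁) = (1/√(2π))·e^{−d₁²/2} = 0.264222
Θ = −S·φ(d₁)·σ/(2√T) + r·K·e^{−rT}·N(−d₂) = −5.835226 + 0.532243 = -5.302984

price = 8.793490
Θ = -5.302984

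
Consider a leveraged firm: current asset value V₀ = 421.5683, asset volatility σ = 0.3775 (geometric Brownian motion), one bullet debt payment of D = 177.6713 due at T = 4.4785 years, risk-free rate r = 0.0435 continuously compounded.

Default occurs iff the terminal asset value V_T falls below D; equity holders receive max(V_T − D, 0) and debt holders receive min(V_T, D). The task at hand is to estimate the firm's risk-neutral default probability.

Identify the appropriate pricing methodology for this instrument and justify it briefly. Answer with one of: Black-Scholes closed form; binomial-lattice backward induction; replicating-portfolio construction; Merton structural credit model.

Key observation: with the firm-asset dynamics (V₀ = 421.5683) and a single zero-coupon liability of face 177.6713 given, debt value, spread, and default probability all derive from the option view of the balance sheet.

framework: Merton structural credit model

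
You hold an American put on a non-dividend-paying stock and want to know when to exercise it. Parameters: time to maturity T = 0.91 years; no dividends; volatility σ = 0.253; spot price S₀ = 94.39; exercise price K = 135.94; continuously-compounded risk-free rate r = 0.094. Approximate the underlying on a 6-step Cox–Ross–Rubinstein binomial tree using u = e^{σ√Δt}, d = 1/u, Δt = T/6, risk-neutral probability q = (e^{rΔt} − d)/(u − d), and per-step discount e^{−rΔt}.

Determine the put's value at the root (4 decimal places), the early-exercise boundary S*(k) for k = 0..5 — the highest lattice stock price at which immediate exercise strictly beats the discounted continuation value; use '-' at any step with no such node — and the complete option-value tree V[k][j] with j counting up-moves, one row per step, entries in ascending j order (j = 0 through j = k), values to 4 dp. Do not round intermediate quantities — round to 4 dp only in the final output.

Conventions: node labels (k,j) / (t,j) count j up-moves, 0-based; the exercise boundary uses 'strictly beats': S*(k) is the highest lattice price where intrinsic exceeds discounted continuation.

Δt=0.15167  u=1.10355  d=0.90617  q=0.54814  discount=0.98584
step 6 (expiry): payoffs max(K−S,0) = 83.6785 72.2952 58.4324 41.5500 20.9904 0.0000 0.0000
step 5: (k=5,j=0): S=57.6730, K−S=78.2670, hold=76.3427 ⇒ V=78.2670 exercise | (k=5,j=1): S=70.2350, K−S=65.7050, hold=63.7807 ⇒ V=65.7050 exercise | (k=5,j=2): S=85.5333, K−S=50.4067, hold=48.4824 ⇒ V=50.4067 exercise | (k=5,j=3): S=104.1638, K−S=31.7762, hold=29.8519 ⇒ V=31.7762 exercise | (k=5,j=4): S=126.8523, K−S=9.0877, hold=9.3506 ⇒ V=9.3506 continue | (k=5,j=5): S=154.4827, K−S=0.0000, hold=0.0000 ⇒ V=0.0000 continue  boundary S*=104.1638
step 4: (k=4,j=0): S=63.6448, K−S=72.2952, hold=70.3709 ⇒ V=72.2952 exercise | (k=4,j=1): S=77.5076, K−S=58.4324, hold=56.5081 ⇒ V=58.4324 exercise | (k=4,j=2): S=94.3900, K−S=41.5500, hold=39.6257 ⇒ V=41.5500 exercise | (k=4,j=3): S=114.9496, K−S=20.9904, hold=19.2081 ⇒ V=20.9904 exercise | (k=4,j=4): S=139.9874, K−S=0.0000, hold=4.1654 ⇒ V=4.1654 continue  boundary S*=114.9496
step 3: (k=3,j=0): S=70.2350, K−S=65.7050, hold=63.7807 ⇒ V=65.7050 exercise | (k=3,j=1): S=85.5333, K−S=50.4067, hold=48.4824 ⇒ V=50.4067 exercise | (k=3,j=2): S=104.1638, K−S=31.7762, hold=29.8519 ⇒ V=31.7762 exercise | (k=3,j=3): S=126.8523, K−S=9.0877, hold=11.6014 ⇒ V=11.6014 continue  boundary S*=104.1638
step 2: (k=2,j=0): S=77.5076, K−S=58.4324, hold=56.5081 ⇒ V=58.4324 exercise | (k=2,j=1): S=94.3900, K−S=41.5500, hold=39.6257 ⇒ V=41.5500 exercise | (k=2,j=2): S=114.9496, K−S=20.9904, hold=20.4244 ⇒ V=20.9904 exercise  boundary S*=114.9496
step 1: (k=1,j=0): S=85.5333, K−S=50.4067, hold=48.4824 ⇒ V=50.4067 exercise | (k=1,j=1): S=104.1638, K−S=31.7762, hold=29.8519 ⇒ V=31.7762 exercise  boundary S*=104.1638
step 0: (k=0,j=0): S=94.3900, K−S=41.5500, hold=39.6257 ⇒ V=41.5500 exercise  boundary S*=94.3900

price = 41.5500
boundary = 94.3900 104.1638 114.9496 104.1638 114.9496 104.1638
tree:
41.5500
50.4067 31.7762
58.4324 41.5500 20.9904
65.7050 50.4067 31.7762 11.6014
72.2952 58.4324 41.5500 20.9904 4.1654
78.2670 65.7050 50.4067 31.7762 9.3506 0.0000
83.6785 72.2952 58.4324 41.5500 20.9904 0.0000 0.0000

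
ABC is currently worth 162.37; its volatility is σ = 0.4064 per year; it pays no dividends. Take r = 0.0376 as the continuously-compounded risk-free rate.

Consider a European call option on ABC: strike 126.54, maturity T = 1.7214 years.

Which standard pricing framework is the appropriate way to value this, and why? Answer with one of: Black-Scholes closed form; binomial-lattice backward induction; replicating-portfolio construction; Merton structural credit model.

Key observation: the instrument is a plain European call (strike 126.54) on a lognormal asset; the exact continuous-time formula applies directly.

framework: Black-Scholes closed form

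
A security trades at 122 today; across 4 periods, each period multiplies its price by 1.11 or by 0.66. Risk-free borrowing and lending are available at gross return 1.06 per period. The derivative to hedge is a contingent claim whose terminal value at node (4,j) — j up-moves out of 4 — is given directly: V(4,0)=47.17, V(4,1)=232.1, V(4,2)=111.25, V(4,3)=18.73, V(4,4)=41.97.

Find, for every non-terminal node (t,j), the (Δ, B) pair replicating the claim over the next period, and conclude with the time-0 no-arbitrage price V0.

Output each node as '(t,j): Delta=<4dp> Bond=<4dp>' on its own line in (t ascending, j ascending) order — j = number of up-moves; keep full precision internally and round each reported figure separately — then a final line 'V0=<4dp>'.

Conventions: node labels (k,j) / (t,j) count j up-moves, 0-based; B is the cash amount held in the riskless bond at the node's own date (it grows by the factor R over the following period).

(0,0): Delta=-0.1800 Bond=53.4060
(1,0): Delta=-2.3258 Bond=229.3926
(1,1): Delta=-0.0205 Bond=35.0126
(2,0): Delta=-3.4271 Bond=301.6804
(2,1): Delta=-2.2440 Bond=235.8406
(2,2): Delta=0.1447 Bond=12.2724
(3,0): Delta=11.7166 Bond=-211.3780
(3,1): Delta=-4.5526 Bond=386.1761
(3,2): Delta=-2.0724 Bond=232.9679
(3,3): Delta=0.3095 Bond=-14.4862
V0=31.4450

The replicating-portfolio and risk-neutral prices coincide; use p* = (1.06−0.66)/(1.11−0.66) = 0.8889 for the latter.
Payoffs at expiry: V(4,0)=47.1700, V(4,1)=232.1000, V(4,2)=111.2500, V(4,3)=18.7300, V(4,4)=41.9700
  t=3,j=0: stock 35.0745 → up 38.9327 (V=232.1000), down 23.1492 (V=47.1700). Price 199.5776; hedge Δ=11.7166, bond B=-211.3780.
  t=3,j=1: stock 58.9890 → up 65.4777 (V=111.2500), down 38.9327 (V=232.1000). Price 117.6205; hedge Δ=-4.5526, bond B=386.1761.
  t=3,j=2: stock 99.2087 → up 110.1216 (V=18.7300), down 65.4777 (V=111.2500). Price 27.3679; hedge Δ=-2.0724, bond B=232.9679.
  t=3,j=3: stock 166.8510 → up 185.2046 (V=41.9700), down 110.1216 (V=18.7300). Price 37.1583; hedge Δ=0.3095, bond B=-14.4862.
  t=2,j=0: stock 53.1432 → up 58.9890 (V=117.6205), down 35.0745 (V=199.5776). Price 119.5537; hedge Δ=-3.4271, bond B=301.6804.
  t=2,j=1: stock 89.3772 → up 99.2087 (V=27.3679), down 58.9890 (V=117.6205). Price 35.2792; hedge Δ=-2.2440, bond B=235.8406.
  t=2,j=2: stock 150.3162 → up 166.8510 (V=37.1583), down 99.2087 (V=27.3679). Price 34.0287; hedge Δ=0.1447, bond B=12.2724.
  t=1,j=0: stock 80.5200 → up 89.3772 (V=35.2792), down 53.1432 (V=119.5537). Price 42.1161; hedge Δ=-2.3258, bond B=229.3926.
  t=1,j=1: stock 135.4200 → up 150.3162 (V=34.0287), down 89.3772 (V=35.2792). Price 32.2337; hedge Δ=-0.0205, bond B=35.0126.
  t=0,j=0: stock 122.0000 → up 135.4200 (V=32.2337), down 80.5200 (V=42.1161). Price 31.4450; hedge Δ=-0.1800, bond B=53.4060.
Check: Δ(0,0)·S0 + B(0,0) = 31.4450 = V0.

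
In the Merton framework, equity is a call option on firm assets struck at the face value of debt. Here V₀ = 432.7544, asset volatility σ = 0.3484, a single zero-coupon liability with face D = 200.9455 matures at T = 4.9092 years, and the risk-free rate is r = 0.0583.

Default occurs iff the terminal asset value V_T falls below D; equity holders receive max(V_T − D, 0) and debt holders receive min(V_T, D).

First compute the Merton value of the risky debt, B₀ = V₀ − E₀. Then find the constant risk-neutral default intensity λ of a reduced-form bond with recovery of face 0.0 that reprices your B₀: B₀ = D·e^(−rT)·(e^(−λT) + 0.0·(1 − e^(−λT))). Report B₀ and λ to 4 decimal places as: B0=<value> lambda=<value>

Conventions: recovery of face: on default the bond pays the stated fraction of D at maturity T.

Apply the equity-as-call identities (strike 200.9455, horizon 4.9092 years):
d₁ = [ln(V₀/D) + (r + σ²/2)T] / (σ√T)
   = [ln(432.7544/200.9455) + (0.0583 + 0.5·0.3484²)·4.9092] / (0.3484·√4.9092)
   = [0.767137 + 0.584152] / 0.771940 = 1.750510
d₂ = d₁ − σ√T = 1.750510 − 0.771940 = 0.978570
N(d₁) = 0.959985,  N(d₂) = 0.836104,  e^(−rT) = 0.751108
E₀ = V₀·N(d₁) − D·e^(−rT)·N(d₂)
   = 432.7544·0.959985 − 200.9455·0.751108·0.836104 = 289.243100
B₀ = V₀ − E₀ = 432.7544 − 289.243100 = 143.511300
e^(−λT) = (B₀·e^(rT)/D − 0)/(1 − 0) = (143.5113·1.331367/200.9455 − 0)/1 = 0.95083609
λ = −ln(0.95083609)/4.9092 = 0.010269

B0=143.5113 lambda=0.0103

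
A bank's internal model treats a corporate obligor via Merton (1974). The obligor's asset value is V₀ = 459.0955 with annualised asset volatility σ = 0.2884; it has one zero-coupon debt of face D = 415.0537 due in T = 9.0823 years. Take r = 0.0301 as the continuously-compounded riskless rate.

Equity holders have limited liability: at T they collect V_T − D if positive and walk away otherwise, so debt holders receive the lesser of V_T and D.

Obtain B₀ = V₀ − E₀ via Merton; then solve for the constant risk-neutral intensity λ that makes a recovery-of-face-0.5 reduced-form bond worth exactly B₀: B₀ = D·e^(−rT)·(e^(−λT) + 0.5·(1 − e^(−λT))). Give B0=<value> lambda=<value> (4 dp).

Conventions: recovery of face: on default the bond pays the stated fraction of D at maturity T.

Work the structural quantities from V₀ = 459.0955 against face 415.0537:
d₁ = [ln(V₀/D) + (r + σ²/2)T] / (σ√T)
   = [ln(459.0955/415.0537) + (0.0301 + 0.5·0.2884²)·9.0823] / (0.2884·√9.0823)
   = [0.100850 + 0.651085] / 0.869147 = 0.865142
d₂ = d₁ − σ√T = 0.865142 − 0.869147 = -0.004005
N(d₁) = 0.806520,  N(d₂) = 0.498402,  e^(−rT) = 0.760806
E₀ = V₀·N(d₁) − D·e^(−rT)·N(d₂)
   = 459.0955·0.806520 − 415.0537·0.760806·0.498402 = 212.886407
B₀ = V₀ − E₀ = 459.0955 − 212.886407 = 246.209093
e^(−λT) = (B₀·e^(rT)/D − 0.5)/(1 − 0.5) = (246.2091·1.314396/415.0537 − 0.5)/0.5 = 0.55939461
λ = −ln(0.55939461)/9.0823 = 0.063960

B0=246.2091 lambda=0.0640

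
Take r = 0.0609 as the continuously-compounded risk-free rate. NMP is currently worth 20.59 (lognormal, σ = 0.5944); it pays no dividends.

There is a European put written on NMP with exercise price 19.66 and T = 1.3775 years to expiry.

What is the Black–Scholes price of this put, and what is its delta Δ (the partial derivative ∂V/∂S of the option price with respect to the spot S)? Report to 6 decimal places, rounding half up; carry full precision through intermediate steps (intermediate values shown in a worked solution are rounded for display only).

σ√T = 0.5944·√1.3775 = 0.697629
d₁ = (ln(S/K) + (r+σ²/2)T) / (σ√T) = (ln(20.59/19.66) + (0.0609+0.5944²/2)·1.3775) / 0.697629 = (0.046219 + 0.327233) / 0.697629 = 0.535316
d₂ = d₁ − σ√T = 0.535316 − 0.697629 = -0.162313
e^{−rT} = 0.919533
N(−d₁) = 0.296216,  N(−d₂) = 0.564470
Put price V = K·e^{−rT}·N(−d₂) − S·N(−d₁) = 10.204498 − 6.099078 = 4.105421
Δ = −N(−d₁) = -0.296216

price = 4.105421
Δ = -0.296216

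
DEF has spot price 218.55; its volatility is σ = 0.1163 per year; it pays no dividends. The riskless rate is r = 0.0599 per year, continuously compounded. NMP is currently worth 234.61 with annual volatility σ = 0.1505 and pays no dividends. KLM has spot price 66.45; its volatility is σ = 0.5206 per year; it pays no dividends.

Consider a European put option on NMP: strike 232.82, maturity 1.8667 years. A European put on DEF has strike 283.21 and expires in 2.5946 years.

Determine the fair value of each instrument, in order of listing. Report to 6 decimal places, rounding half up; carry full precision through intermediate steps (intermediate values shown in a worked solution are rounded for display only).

[NMP put K=232.82]
σ√T = 0.1505·√1.8667 = 0.205624
d₁ = (ln(S/K) + (r+σ²/2)T) / (σ√T) = (ln(234.61/232.82) + (0.0599+0.1505²/2)·1.8667) / 0.205624 = (0.007659 + 0.132956) / 0.205624 = 0.683845
d₂ = d₁ − σ√T = 0.683845 − 0.205624 = 0.478221
e^{−rT} = 0.894209
N(−d₁) = 0.247037,  N(−d₂) = 0.316247
price = K·e^{−rT}·N(−d₂) − S·N(−d₁) = 65.839313 − 57.957258 = 7.882055
[DEF put K=283.21]
σ√T = 0.1163·√2.5946 = 0.187333
d₁ = (ln(S/K) + (r+σ²/2)T) / (σ√T) = (ln(218.55/283.21) + (0.0599+0.1163²/2)·2.5946) / 0.187333 = (-0.259174 + 0.172963) / 0.187333 = -0.460198
d₂ = d₁ − σ√T = -0.460198 − 0.187333 = -0.647531
e^{−rT} = 0.856059
N(−d₁) = 0.677313,  N(−d₂) = 0.741356
price = K·e^{−rT}·N(−d₂) − S·N(−d₁) = 179.737557 − 148.026759 = 31.710797

price(NMP put K=232.82) = 7.882055
price(DEF put K=283.21) = 31.710797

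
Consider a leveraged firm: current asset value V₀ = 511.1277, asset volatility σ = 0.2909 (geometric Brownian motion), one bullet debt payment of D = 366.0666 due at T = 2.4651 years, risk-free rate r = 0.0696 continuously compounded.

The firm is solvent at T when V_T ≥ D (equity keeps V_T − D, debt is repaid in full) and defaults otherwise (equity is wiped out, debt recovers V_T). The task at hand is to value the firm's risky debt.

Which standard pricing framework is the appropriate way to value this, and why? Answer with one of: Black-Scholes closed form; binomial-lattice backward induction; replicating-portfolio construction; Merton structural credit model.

Key observation: a levered firm with one bullet debt due at 2.4651 years is the canonical structural-credit setup: equity is a call on the firm's assets struck at the face value.

framework: Merton structural credit model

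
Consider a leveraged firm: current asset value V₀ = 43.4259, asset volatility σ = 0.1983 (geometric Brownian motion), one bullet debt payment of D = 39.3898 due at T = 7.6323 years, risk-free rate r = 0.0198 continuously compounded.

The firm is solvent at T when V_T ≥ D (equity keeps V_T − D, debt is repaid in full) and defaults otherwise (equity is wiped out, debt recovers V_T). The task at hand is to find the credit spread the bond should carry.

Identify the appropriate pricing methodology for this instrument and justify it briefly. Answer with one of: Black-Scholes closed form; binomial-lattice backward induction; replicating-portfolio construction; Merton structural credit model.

Key observation: assets follow a GBM and default happens iff V_T < 39.3898; valuing claims on that split (equity as a call, risky debt as the residual) is the structural model's definition.

framework: Merton structural credit model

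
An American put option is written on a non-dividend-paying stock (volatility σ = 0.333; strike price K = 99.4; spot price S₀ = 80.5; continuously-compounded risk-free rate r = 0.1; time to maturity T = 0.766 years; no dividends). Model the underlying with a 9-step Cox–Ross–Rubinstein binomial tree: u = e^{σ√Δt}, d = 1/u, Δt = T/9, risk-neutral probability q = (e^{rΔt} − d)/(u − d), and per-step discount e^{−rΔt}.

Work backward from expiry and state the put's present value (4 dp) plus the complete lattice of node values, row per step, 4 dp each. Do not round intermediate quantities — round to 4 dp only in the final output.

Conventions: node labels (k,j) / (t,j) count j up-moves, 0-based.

Δt=0.08511  u=1.10202  d=0.90742  q=0.51965  discount=0.99153
step 9 (expiry): payoffs max(K−S,0) = 65.8204 58.6190 49.8732 39.2518 26.3526 10.6870 0.0000 0.0000 0.0000 0.0000
k=8: (k=8,j=0): S=37.0055, K−S=62.3945, hold=61.5521 ⇒ V=62.3945 exercise | (k=8,j=1): S=44.9416, K−S=54.4584, hold=53.6160 ⇒ V=54.4584 exercise | (k=8,j=2): S=54.5797, K−S=44.8203, hold=43.9779 ⇒ V=44.8203 exercise | (k=8,j=3): S=66.2847, K−S=33.1153, hold=32.2729 ⇒ V=33.1153 exercise | (k=8,j=4): S=80.5000, K−S=18.9000, hold=18.0576 ⇒ V=18.9000 exercise | (k=8,j=5): S=97.7638, K−S=1.6362, hold=5.0900 ⇒ V=5.0900 continue | (k=8,j=6): S=118.7300, K−S=0.0000, hold=0.0000 ⇒ V=0.0000 continue | (k=8,j=7): S=144.1926, K−S=0.0000, hold=0.0000 ⇒ V=0.0000 continue | (k=8,j=8): S=175.1158, K−S=0.0000, hold=0.0000 ⇒ V=0.0000 continue
k=7: (k=7,j=0): S=40.7810, K−S=58.6190, hold=57.7766 ⇒ V=58.6190 exercise | (k=7,j=1): S=49.5268, K−S=49.8732, hold=49.0308 ⇒ V=49.8732 exercise | (k=7,j=2): S=60.1482, K−S=39.2518, hold=38.4094 ⇒ V=39.2518 exercise | (k=7,j=3): S=73.0474, K−S=26.3526, hold=25.5102 ⇒ V=26.3526 exercise | (k=7,j=4): S=88.7130, K−S=10.6870, hold=11.6242 ⇒ V=11.6242 continue | (k=7,j=5): S=107.7381, K−S=0.0000, hold=2.4242 ⇒ V=2.4242 continue | (k=7,j=6): S=130.8434, K−S=0.0000, hold=0.0000 ⇒ V=0.0000 continue | (k=7,j=7): S=158.9037, K−S=0.0000, hold=0.0000 ⇒ V=0.0000 continue
k=6: (k=6,j=0): S=44.9416, K−S=54.4584, hold=53.6160 ⇒ V=54.4584 exercise | (k=6,j=1): S=54.5797, K−S=44.8203, hold=43.9779 ⇒ V=44.8203 exercise | (k=6,j=2): S=66.2847, K−S=33.1153, hold=32.2729 ⇒ V=33.1153 exercise | (k=6,j=3): S=80.5000, K−S=18.9000, hold=18.5405 ⇒ V=18.9000 exercise | (k=6,j=4): S=97.7638, K−S=1.6362, hold=6.7854 ⇒ V=6.7854 continue | (k=6,j=5): S=118.7300, K−S=0.0000, hold=1.1546 ⇒ V=1.1546 continue | (k=6,j=6): S=144.1926, K−S=0.0000, hold=0.0000 ⇒ V=0.0000 continue
k=5: (k=5,j=0): S=49.5268, K−S=49.8732, hold=49.0308 ⇒ V=49.8732 exercise | (k=5,j=1): S=60.1482, K−S=39.2518, hold=38.4094 ⇒ V=39.2518 exercise | (k=5,j=2): S=73.0474, K−S=26.3526, hold=25.5102 ⇒ V=26.3526 exercise | (k=5,j=3): S=88.7130, K−S=10.6870, hold=12.4978 ⇒ V=12.4978 continue | (k=5,j=4): S=107.7381, K−S=0.0000, hold=3.8266 ⇒ V=3.8266 continue | (k=5,j=5): S=130.8434, K−S=0.0000, hold=0.5499 ⇒ V=0.5499 continue
k=4: (k=4,j=0): S=54.5797, K−S=44.8203, hold=43.9779 ⇒ V=44.8203 exercise | (k=4,j=1): S=66.2847, K−S=33.1153, hold=32.2729 ⇒ V=33.1153 exercise | (k=4,j=2): S=80.5000, K−S=18.9000, hold=18.9906 ⇒ V=18.9906 continue | (k=4,j=3): S=97.7638, K−S=1.6362, hold=7.9240 ⇒ V=7.9240 continue | (k=4,j=4): S=118.7300, K−S=0.0000, hold=2.1059 ⇒ V=2.1059 continue
k=3: (k=3,j=0): S=60.1482, K−S=39.2518, hold=38.4094 ⇒ V=39.2518 exercise | (k=3,j=1): S=73.0474, K−S=26.3526, hold=25.5569 ⇒ V=26.3526 exercise | (k=3,j=2): S=88.7130, K−S=10.6870, hold=13.1276 ⇒ V=13.1276 continue | (k=3,j=3): S=107.7381, K−S=0.0000, hold=4.8591 ⇒ V=4.8591 continue
k=2: (k=2,j=0): S=66.2847, K−S=33.1153, hold=32.2729 ⇒ V=33.1153 exercise | (k=2,j=1): S=80.5000, K−S=18.9000, hold=19.3151 ⇒ V=19.3151 continue | (k=2,j=2): S=97.7638, K−S=1.6362, hold=8.7560 ⇒ V=8.7560 continue
k=1: (k=1,j=0): S=73.0474, K−S=26.3526, hold=25.7241 ⇒ V=26.3526 exercise | (k=1,j=1): S=88.7130, K−S=10.6870, hold=13.7108 ⇒ V=13.7108 continue
k=0: (k=0,j=0): S=80.5000, K−S=18.9000, hold=19.6156 ⇒ V=19.6156 continue

price = 19.6156
tree:
19.6156
26.3526 13.7108
33.1153 19.3151 8.7560
39.2518 26.3526 13.1276 4.8591
44.8203 33.1153 18.9906 7.9240 2.1059
49.8732 39.2518 26.3526 12.4978 3.8266 0.5499
54.4584 44.8203 33.1153 18.9000 6.7854 1.1546 0.0000
58.6190 49.8732 39.2518 26.3526 11.6242 2.4242 0.0000 0.0000
62.3945 54.4584 44.8203 33.1153 18.9000 5.0900 0.0000 0.0000 0.0000
65.8204 58.6190 49.8732 39.2518 26.3526 10.6870 0.0000 0.0000 0.0000 0.0000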